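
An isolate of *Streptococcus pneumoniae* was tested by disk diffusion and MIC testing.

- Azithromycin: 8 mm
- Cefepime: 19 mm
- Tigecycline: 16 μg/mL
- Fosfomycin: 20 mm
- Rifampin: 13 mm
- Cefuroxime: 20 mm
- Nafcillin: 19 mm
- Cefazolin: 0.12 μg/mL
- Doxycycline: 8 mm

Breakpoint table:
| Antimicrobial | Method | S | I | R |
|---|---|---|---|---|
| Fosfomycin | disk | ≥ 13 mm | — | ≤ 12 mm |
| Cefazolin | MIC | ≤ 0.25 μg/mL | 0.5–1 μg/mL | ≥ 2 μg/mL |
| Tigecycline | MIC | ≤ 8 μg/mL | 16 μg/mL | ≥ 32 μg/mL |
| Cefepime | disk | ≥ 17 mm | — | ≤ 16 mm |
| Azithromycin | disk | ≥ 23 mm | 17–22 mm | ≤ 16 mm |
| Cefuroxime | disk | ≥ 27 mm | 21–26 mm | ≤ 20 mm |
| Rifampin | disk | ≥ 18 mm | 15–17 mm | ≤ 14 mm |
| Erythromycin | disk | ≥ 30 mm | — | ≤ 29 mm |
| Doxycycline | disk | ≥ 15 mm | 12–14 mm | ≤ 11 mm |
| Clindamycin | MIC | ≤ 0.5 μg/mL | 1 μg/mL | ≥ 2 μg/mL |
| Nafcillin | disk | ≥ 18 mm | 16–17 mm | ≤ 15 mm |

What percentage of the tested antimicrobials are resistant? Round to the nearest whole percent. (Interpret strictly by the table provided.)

Azithromycin (8 mm) ≤ 16 mm → Resistant
Cefepime (19 mm) ≥ 17 mm — Susceptible
Tigecycline (16 μg/mL) = 16 μg/mL — intermediate
Fosfomycin 20 mm: ≥ 13 mm → susceptible
Rifampin: 13 mm is ≤ 14 mm ⇒ Resistant
Cefuroxime 20 mm: ≤ 20 mm ⇒ R
Nafcillin (19 mm) ≥ 18 mm → Susceptible
Cefazolin (0.12 μg/mL) ≤ 0.25 μg/mL ⇒ S
Doxycycline (8 mm) ≤ 11 mm → R
Resistant: 4/9

44%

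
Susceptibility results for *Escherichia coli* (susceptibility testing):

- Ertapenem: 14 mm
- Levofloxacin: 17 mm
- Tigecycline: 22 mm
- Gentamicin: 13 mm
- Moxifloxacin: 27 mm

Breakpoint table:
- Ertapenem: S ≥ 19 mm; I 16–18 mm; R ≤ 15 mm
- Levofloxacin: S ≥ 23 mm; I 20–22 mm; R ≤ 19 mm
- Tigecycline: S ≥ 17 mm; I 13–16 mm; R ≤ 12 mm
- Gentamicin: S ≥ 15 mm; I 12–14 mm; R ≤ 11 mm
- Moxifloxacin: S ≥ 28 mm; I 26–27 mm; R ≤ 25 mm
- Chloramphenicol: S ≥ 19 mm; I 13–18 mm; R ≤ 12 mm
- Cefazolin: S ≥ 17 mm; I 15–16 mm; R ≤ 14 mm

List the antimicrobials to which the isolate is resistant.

Ertapenem (14 mm) ≤ 15 mm ⇒ R
Levofloxacin 17 mm: ≤ 19 mm — Resistant
Tigecycline: 22 mm is ≥ 17 mm — susceptible
Gentamicin: 13 mm is in 12–14 mm → Intermediate
Moxifloxacin: 27 mm is in 26–27 mm → Intermediate

ertapenem, levofloxacin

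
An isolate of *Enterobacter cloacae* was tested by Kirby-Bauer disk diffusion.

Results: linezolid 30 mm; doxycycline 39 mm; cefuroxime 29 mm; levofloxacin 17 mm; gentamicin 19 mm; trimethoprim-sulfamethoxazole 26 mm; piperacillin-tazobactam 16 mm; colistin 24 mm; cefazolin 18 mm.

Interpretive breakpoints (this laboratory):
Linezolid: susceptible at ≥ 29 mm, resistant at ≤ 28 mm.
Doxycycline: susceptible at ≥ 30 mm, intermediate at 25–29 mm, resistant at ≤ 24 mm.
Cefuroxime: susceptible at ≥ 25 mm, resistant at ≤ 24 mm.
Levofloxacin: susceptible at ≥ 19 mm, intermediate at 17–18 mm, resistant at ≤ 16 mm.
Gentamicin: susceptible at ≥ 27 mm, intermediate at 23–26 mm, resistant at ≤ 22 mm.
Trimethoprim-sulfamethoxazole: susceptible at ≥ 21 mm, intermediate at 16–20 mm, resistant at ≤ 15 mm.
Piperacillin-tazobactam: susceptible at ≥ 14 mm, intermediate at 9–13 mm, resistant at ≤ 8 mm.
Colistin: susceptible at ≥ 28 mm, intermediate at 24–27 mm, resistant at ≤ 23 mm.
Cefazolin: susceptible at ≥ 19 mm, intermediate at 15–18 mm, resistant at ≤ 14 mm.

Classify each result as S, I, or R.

S, S, S, I, R, S, S, I, I

Linezolid (30 mm) ≥ 29 mm — Susceptible
Doxycycline (39 mm) ≥ 30 mm → susceptible
Cefuroxime (29 mm) ≥ 25 mm → susceptible
Levofloxacin: 17 mm is in 17–18 mm → I
Gentamicin (19 mm) ≤ 22 mm — resistant
Trimethoprim-sulfamethoxazole 26 mm: ≥ 21 mm → S
Piperacillin-tazobactam (16 mm) ≥ 14 mm — susceptible
Colistin 24 mm: in 24–27 mm → I
Cefazolin (18 mm) in 15–18 mm ⇒ Intermediate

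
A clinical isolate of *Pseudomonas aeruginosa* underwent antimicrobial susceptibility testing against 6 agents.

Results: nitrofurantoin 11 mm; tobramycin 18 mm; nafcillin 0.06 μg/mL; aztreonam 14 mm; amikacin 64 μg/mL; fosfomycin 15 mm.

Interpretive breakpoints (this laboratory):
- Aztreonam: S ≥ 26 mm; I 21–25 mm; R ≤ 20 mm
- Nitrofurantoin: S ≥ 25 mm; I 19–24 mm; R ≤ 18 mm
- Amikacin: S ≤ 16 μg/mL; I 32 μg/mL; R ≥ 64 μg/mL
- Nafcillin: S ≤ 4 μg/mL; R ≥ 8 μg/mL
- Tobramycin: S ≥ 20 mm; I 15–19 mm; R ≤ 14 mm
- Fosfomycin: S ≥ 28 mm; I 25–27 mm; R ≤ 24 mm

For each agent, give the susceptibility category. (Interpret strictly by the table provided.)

R, I, S, R, R, R

Nitrofurantoin (11 mm) ≤ 18 mm → resistant
Tobramycin: 18 mm is in 15–19 mm → Intermediate
Nafcillin: 0.06 μg/mL is ≤ 4 μg/mL → S
Aztreonam: 14 mm is ≤ 20 mm → R
Amikacin: 64 μg/mL is ≥ 64 μg/mL — R
Fosfomycin 15 mm: ≤ 24 mm → R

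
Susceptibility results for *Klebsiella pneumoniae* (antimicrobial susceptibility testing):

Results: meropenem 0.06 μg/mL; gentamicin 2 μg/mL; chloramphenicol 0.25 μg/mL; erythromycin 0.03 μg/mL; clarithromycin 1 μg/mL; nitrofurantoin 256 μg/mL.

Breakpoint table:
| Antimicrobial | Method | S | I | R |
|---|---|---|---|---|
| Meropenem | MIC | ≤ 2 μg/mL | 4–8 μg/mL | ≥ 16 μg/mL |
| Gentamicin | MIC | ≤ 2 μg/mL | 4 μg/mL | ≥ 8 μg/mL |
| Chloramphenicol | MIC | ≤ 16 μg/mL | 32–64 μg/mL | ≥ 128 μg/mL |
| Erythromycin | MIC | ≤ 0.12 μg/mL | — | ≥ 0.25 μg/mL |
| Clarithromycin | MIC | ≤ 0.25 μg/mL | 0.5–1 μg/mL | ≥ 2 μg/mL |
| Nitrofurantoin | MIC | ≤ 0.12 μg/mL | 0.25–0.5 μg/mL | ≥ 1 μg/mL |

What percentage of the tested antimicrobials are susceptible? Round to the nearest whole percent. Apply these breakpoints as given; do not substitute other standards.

Meropenem 0.06 μg/mL: ≤ 2 μg/mL → S
Gentamicin 2 μg/mL: ≤ 2 μg/mL — S
Chloramphenicol 0.25 μg/mL: ≤ 16 μg/mL → susceptible
Erythromycin 0.03 μg/mL: ≤ 0.12 μg/mL — Susceptible
Clarithromycin (1 μg/mL) in 0.5–1 μg/mL ⇒ intermediate
Nitrofurantoin: 256 μg/mL is ≥ 1 μg/mL → resistant
Susceptible: 4/6

67%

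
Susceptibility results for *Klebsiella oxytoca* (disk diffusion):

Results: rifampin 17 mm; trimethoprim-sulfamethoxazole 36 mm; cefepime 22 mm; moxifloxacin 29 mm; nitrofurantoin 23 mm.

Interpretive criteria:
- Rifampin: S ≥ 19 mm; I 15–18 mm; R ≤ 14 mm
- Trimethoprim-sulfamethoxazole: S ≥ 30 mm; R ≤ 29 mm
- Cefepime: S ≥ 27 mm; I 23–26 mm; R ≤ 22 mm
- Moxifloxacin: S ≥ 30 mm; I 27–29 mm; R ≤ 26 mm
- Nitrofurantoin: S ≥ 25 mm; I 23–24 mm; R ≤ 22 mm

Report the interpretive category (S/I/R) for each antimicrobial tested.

I, S, R, I, I

Rifampin: 17 mm is in 15–18 mm — I
Trimethoprim-sulfamethoxazole (36 mm) ≥ 30 mm — S
Cefepime 22 mm: ≤ 22 mm — Resistant
Moxifloxacin (29 mm) in 27–29 mm — Intermediate
Nitrofurantoin (23 mm) in 23–24 mm — I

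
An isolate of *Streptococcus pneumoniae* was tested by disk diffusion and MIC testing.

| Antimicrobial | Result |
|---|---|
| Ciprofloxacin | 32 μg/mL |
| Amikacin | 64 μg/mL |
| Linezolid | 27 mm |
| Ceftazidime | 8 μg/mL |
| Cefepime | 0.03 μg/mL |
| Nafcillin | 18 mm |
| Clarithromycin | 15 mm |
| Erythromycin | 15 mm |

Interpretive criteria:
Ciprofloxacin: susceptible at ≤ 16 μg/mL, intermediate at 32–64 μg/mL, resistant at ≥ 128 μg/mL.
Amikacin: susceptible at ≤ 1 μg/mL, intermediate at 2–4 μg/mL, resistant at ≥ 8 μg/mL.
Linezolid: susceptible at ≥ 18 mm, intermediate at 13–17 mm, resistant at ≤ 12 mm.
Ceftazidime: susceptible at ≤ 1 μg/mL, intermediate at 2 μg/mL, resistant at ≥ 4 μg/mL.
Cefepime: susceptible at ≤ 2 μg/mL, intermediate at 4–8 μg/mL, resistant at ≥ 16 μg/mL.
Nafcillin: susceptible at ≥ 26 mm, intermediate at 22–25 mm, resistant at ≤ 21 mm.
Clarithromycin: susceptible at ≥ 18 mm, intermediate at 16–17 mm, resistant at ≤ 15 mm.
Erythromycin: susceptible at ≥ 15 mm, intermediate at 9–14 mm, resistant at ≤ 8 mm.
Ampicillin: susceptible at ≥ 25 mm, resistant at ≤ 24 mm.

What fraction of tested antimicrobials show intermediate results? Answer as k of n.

Ciprofloxacin: 32 μg/mL is in 32–64 μg/mL — Intermediate
Amikacin: 64 μg/mL is ≥ 8 μg/mL ⇒ R
Linezolid: 27 mm is ≥ 18 mm ⇒ S
Ceftazidime: 8 μg/mL is ≥ 4 μg/mL → Resistant
Cefepime 0.03 μg/mL: ≤ 2 μg/mL ⇒ susceptible
Nafcillin (18 mm) ≤ 21 mm ⇒ resistant
Clarithromycin (15 mm) ≤ 15 mm → resistant
Erythromycin 15 mm: ≥ 15 mm — S
Intermediate: 1/8

1 of 8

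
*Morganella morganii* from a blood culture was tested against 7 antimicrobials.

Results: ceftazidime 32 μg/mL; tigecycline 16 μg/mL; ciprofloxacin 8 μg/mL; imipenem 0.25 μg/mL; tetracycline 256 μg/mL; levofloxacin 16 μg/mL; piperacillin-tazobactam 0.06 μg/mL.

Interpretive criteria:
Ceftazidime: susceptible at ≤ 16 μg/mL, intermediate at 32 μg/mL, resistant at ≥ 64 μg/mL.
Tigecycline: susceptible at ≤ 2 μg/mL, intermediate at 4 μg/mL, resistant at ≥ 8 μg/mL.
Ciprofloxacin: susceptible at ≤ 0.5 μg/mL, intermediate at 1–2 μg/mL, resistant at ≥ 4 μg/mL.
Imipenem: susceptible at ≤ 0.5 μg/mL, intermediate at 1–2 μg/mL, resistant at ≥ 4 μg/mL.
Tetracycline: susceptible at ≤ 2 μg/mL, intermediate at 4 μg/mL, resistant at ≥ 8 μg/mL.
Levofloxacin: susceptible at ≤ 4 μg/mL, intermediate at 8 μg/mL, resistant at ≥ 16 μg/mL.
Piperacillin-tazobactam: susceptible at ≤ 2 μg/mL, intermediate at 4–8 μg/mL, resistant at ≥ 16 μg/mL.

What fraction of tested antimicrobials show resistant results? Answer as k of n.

4 of 7

Ceftazidime: 32 μg/mL is = 32 μg/mL ⇒ intermediate
Tigecycline (16 μg/mL) ≥ 8 μg/mL — Resistant
Ciprofloxacin (8 μg/mL) ≥ 4 μg/mL ⇒ resistant
Imipenem 0.25 μg/mL: ≤ 0.5 μg/mL ⇒ S
Tetracycline: 256 μg/mL is ≥ 8 μg/mL — R
Levofloxacin 16 μg/mL: ≥ 16 μg/mL — resistant
Piperacillin-tazobactam 0.06 μg/mL: ≤ 2 μg/mL → Susceptible
Resistant: 4/7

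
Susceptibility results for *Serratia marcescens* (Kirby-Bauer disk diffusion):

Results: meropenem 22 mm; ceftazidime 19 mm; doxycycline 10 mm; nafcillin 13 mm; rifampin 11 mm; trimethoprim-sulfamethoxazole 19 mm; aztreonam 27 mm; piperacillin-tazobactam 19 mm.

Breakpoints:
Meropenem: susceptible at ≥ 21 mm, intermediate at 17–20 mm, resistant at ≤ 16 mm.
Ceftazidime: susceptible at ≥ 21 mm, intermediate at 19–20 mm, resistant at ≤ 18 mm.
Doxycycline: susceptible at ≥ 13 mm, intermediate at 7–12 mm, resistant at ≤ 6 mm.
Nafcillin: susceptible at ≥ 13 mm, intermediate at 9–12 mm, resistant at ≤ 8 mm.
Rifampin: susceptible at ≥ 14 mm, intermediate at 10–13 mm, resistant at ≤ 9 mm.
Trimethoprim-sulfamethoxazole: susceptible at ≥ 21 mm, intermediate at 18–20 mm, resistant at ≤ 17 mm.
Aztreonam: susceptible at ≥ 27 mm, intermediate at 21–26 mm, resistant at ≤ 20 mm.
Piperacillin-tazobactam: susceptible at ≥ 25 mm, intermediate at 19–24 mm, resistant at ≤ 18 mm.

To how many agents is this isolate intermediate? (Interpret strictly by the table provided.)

Meropenem 22 mm: ≥ 21 mm — susceptible
Ceftazidime (19 mm) in 19–20 mm → I
Doxycycline 10 mm: in 7–12 mm — Intermediate
Nafcillin: 13 mm is ≥ 13 mm → S
Rifampin: 11 mm is in 10–13 mm ⇒ I
Trimethoprim-sulfamethoxazole (19 mm) in 18–20 mm → I
Aztreonam: 27 mm is ≥ 27 mm ⇒ S
Piperacillin-tazobactam (19 mm) in 19–24 mm — intermediate
Intermediate: 5

5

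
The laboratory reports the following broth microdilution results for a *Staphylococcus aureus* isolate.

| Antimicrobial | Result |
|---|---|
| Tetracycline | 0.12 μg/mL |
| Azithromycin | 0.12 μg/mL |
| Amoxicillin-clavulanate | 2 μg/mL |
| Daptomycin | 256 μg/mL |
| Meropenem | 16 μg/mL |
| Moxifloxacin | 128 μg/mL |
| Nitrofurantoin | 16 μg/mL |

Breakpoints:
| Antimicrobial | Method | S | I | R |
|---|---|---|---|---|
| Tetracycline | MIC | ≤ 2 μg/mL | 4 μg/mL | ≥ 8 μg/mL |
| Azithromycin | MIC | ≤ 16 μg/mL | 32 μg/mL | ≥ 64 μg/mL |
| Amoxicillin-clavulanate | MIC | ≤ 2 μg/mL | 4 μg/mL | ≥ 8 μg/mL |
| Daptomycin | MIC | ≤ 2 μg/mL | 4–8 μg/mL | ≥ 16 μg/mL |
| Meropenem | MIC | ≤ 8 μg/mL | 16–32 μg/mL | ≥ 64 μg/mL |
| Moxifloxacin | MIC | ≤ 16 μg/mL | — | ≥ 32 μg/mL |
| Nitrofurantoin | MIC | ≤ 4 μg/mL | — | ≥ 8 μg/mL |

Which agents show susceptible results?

tetracycline, azithromycin, amoxicillin-clavulanate

Tetracycline 0.12 μg/mL: ≤ 2 μg/mL → susceptible
Azithromycin 0.12 μg/mL: ≤ 16 μg/mL ⇒ susceptible
Amoxicillin-clavulanate 2 μg/mL: ≤ 2 μg/mL ⇒ S
Daptomycin (256 μg/mL) ≥ 16 μg/mL → R
Meropenem (16 μg/mL) in 16–32 μg/mL ⇒ Intermediate
Moxifloxacin: 128 μg/mL is ≥ 32 μg/mL ⇒ R
Nitrofurantoin (16 μg/mL) ≥ 8 μg/mL → resistant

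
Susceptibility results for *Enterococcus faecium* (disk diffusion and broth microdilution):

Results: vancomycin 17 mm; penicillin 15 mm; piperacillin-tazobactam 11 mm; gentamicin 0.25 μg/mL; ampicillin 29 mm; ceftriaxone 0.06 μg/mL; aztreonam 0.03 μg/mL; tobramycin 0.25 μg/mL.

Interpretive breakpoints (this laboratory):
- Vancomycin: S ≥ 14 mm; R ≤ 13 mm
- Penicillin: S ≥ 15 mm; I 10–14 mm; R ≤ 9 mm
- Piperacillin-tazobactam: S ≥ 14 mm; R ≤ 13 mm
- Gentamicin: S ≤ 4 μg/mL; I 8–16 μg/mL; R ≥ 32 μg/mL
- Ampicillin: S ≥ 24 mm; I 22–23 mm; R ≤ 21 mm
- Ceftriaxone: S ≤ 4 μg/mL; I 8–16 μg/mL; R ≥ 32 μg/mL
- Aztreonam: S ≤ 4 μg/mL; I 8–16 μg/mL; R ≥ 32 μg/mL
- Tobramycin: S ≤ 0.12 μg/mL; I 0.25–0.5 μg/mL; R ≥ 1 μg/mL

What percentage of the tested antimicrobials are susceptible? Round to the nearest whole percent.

75%

Vancomycin: 17 mm is ≥ 14 mm — S
Penicillin (15 mm) ≥ 15 mm — Susceptible
Piperacillin-tazobactam (11 mm) ≤ 13 mm ⇒ R
Gentamicin (0.25 μg/mL) ≤ 4 μg/mL → susceptible
Ampicillin: 29 mm is ≥ 24 mm → S
Ceftriaxone: 0.06 μg/mL is ≤ 4 μg/mL ⇒ susceptible
Aztreonam: 0.03 μg/mL is ≤ 4 μg/mL — Susceptible
Tobramycin (0.25 μg/mL) in 0.25–0.5 μg/mL → Intermediate
Susceptible: 6/8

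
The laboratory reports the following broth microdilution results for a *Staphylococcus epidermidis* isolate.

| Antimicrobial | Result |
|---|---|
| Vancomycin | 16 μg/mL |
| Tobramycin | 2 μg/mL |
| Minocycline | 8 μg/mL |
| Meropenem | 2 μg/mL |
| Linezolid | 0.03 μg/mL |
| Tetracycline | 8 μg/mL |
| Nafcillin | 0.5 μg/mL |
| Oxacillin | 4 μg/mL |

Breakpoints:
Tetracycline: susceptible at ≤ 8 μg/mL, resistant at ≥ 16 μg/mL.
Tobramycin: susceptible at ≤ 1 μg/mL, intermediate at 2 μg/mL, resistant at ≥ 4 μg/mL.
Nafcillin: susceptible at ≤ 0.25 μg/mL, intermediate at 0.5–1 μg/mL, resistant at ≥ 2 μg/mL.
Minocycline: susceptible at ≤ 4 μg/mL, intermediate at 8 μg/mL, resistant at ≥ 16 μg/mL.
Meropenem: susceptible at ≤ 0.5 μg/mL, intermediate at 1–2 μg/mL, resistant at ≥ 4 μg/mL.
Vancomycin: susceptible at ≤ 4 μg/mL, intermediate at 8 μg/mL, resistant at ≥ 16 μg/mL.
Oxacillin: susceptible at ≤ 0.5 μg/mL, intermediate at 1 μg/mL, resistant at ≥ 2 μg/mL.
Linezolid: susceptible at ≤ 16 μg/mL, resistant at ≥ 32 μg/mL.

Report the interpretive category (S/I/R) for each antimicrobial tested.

Vancomycin: 16 μg/mL is ≥ 16 μg/mL — Resistant
Tobramycin 2 μg/mL: = 2 μg/mL → intermediate
Minocycline (8 μg/mL) = 8 μg/mL — intermediate
Meropenem 2 μg/mL: in 1–2 μg/mL ⇒ intermediate
Linezolid (0.03 μg/mL) ≤ 16 μg/mL — S
Tetracycline: 8 μg/mL is ≤ 8 μg/mL — Susceptible
Nafcillin 0.5 μg/mL: in 0.5–1 μg/mL ⇒ I
Oxacillin: 4 μg/mL is ≥ 2 μg/mL → resistant

R, I, I, I, S, S, I, R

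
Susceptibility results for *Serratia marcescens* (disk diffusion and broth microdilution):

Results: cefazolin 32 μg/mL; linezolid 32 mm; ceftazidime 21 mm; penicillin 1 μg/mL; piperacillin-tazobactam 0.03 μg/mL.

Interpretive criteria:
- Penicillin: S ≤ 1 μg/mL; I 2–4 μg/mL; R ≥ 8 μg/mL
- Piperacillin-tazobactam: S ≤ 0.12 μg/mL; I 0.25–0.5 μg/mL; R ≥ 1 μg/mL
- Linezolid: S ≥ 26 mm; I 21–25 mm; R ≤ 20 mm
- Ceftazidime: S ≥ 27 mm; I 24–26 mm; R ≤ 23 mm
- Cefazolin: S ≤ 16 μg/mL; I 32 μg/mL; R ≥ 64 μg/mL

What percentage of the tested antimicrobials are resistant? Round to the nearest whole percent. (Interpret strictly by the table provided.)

20%

Cefazolin 32 μg/mL: = 32 μg/mL ⇒ I
Linezolid 32 mm: ≥ 26 mm — S
Ceftazidime: 21 mm is ≤ 23 mm ⇒ Resistant
Penicillin 1 μg/mL: ≤ 1 μg/mL ⇒ susceptible
Piperacillin-tazobactam (0.03 μg/mL) ≤ 0.12 μg/mL → susceptible
Resistant: 1/5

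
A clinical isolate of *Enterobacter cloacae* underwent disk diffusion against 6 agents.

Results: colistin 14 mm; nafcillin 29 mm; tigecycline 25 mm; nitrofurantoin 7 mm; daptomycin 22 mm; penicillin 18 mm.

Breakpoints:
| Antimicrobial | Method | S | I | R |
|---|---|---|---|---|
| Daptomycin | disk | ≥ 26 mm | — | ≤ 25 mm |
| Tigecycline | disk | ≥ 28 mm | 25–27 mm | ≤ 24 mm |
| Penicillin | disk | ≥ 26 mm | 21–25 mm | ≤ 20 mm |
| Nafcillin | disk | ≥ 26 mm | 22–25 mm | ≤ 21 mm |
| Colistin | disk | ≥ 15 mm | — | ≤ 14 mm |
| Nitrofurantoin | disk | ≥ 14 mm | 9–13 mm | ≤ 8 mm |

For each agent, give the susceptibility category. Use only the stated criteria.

R, S, I, R, R, R

Colistin (14 mm) ≤ 14 mm → resistant
Nafcillin (29 mm) ≥ 26 mm — Susceptible
Tigecycline 25 mm: in 25–27 mm → Intermediate
Nitrofurantoin (7 mm) ≤ 8 mm ⇒ R
Daptomycin 22 mm: ≤ 25 mm ⇒ R
Penicillin: 18 mm is ≤ 20 mm → resistant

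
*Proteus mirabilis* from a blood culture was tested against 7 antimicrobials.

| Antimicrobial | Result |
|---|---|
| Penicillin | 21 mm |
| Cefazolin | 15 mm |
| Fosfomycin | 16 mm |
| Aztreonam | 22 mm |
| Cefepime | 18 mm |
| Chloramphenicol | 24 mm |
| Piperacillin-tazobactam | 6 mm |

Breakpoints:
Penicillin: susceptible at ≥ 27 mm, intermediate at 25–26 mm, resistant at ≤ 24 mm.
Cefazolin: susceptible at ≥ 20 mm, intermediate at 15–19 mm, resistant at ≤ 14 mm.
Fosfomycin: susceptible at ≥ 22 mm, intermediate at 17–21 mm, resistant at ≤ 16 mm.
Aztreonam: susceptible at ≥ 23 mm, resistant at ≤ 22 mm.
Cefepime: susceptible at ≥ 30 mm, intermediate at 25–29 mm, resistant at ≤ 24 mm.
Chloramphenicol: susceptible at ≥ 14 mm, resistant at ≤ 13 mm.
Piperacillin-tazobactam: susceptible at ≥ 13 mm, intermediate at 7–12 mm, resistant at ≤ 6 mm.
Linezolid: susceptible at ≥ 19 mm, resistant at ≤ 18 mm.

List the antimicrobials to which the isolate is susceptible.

chloramphenicol

Penicillin: 21 mm is ≤ 24 mm ⇒ R
Cefazolin: 15 mm is in 15–19 mm → I
Fosfomycin (16 mm) ≤ 16 mm ⇒ resistant
Aztreonam (22 mm) ≤ 22 mm ⇒ R
Cefepime (18 mm) ≤ 24 mm — R
Chloramphenicol (24 mm) ≥ 14 mm ⇒ susceptible
Piperacillin-tazobactam 6 mm: ≤ 6 mm ⇒ resistant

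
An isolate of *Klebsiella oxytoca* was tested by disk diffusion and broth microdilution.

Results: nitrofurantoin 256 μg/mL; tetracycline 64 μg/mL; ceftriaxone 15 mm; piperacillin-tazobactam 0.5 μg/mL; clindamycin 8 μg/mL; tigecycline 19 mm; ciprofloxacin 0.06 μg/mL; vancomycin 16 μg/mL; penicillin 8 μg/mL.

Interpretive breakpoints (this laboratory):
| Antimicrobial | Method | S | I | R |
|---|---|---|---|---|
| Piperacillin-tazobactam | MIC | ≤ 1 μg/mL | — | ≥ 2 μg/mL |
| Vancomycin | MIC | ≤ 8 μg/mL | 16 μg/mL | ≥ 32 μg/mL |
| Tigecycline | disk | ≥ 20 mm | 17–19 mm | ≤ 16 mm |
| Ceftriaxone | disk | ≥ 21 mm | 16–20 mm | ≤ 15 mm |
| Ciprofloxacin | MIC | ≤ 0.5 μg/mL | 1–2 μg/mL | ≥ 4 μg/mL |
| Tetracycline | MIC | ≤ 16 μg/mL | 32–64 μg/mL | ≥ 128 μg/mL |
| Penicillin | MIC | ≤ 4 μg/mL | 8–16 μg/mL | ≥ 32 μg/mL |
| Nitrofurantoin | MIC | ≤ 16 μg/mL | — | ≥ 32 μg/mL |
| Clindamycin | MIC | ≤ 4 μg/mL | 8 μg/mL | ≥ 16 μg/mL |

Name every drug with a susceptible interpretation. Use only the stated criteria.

piperacillin-tazobactam, ciprofloxacin

Nitrofurantoin: 256 μg/mL is ≥ 32 μg/mL — resistant
Tetracycline 64 μg/mL: in 32–64 μg/mL — Intermediate
Ceftriaxone 15 mm: ≤ 15 mm → R
Piperacillin-tazobactam (0.5 μg/mL) ≤ 1 μg/mL — susceptible
Clindamycin: 8 μg/mL is = 8 μg/mL — I
Tigecycline: 19 mm is in 17–19 mm ⇒ Intermediate
Ciprofloxacin 0.06 μg/mL: ≤ 0.5 μg/mL → S
Vancomycin (16 μg/mL) = 16 μg/mL — I
Penicillin 8 μg/mL: in 8–16 μg/mL — intermediate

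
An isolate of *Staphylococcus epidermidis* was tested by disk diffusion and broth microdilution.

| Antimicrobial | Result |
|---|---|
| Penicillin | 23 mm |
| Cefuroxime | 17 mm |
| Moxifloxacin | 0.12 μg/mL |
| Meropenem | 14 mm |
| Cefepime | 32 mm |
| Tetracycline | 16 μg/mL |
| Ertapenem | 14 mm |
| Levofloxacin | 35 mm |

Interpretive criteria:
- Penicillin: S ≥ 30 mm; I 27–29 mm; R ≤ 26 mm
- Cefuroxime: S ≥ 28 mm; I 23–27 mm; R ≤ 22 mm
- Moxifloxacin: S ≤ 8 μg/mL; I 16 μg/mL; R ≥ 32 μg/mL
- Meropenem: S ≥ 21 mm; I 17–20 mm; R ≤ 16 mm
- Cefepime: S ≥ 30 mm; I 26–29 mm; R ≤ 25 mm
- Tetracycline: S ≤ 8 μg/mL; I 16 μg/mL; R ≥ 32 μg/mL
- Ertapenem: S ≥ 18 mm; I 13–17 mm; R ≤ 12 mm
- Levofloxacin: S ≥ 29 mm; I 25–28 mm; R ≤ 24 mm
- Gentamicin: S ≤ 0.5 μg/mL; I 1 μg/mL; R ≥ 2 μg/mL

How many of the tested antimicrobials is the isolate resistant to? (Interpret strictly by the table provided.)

Penicillin (23 mm) ≤ 26 mm ⇒ resistant
Cefuroxime 17 mm: ≤ 22 mm — resistant
Moxifloxacin (0.12 μg/mL) ≤ 8 μg/mL → susceptible
Meropenem: 14 mm is ≤ 16 mm — R
Cefepime (32 mm) ≥ 30 mm ⇒ susceptible
Tetracycline (16 μg/mL) = 16 μg/mL — intermediate
Ertapenem (14 mm) in 13–17 mm ⇒ Intermediate
Levofloxacin (35 mm) ≥ 29 mm → susceptible
Resistant: 3

3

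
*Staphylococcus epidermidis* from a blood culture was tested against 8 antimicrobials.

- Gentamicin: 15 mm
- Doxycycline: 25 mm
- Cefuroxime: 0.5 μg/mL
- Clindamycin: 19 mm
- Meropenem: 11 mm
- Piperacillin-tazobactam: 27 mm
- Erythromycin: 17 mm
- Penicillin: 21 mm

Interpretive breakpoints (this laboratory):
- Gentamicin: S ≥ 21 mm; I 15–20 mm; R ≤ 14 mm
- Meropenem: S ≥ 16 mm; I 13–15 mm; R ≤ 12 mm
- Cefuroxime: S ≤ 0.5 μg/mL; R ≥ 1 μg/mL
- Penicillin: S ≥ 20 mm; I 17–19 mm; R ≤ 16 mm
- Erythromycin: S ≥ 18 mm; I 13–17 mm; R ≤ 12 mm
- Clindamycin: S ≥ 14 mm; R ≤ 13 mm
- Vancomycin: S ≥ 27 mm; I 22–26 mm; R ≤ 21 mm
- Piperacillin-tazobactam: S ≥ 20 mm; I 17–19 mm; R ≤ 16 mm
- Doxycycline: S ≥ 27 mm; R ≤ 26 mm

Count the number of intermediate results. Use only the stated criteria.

2

Gentamicin 15 mm: in 15–20 mm ⇒ intermediate
Doxycycline: 25 mm is ≤ 26 mm — R
Cefuroxime 0.5 μg/mL: ≤ 0.5 μg/mL — susceptible
Clindamycin 19 mm: ≥ 14 mm — susceptible
Meropenem: 11 mm is ≤ 12 mm — R
Piperacillin-tazobactam: 27 mm is ≥ 20 mm — S
Erythromycin 17 mm: in 13–17 mm ⇒ intermediate
Penicillin 21 mm: ≥ 20 mm → Susceptible
Intermediate: 2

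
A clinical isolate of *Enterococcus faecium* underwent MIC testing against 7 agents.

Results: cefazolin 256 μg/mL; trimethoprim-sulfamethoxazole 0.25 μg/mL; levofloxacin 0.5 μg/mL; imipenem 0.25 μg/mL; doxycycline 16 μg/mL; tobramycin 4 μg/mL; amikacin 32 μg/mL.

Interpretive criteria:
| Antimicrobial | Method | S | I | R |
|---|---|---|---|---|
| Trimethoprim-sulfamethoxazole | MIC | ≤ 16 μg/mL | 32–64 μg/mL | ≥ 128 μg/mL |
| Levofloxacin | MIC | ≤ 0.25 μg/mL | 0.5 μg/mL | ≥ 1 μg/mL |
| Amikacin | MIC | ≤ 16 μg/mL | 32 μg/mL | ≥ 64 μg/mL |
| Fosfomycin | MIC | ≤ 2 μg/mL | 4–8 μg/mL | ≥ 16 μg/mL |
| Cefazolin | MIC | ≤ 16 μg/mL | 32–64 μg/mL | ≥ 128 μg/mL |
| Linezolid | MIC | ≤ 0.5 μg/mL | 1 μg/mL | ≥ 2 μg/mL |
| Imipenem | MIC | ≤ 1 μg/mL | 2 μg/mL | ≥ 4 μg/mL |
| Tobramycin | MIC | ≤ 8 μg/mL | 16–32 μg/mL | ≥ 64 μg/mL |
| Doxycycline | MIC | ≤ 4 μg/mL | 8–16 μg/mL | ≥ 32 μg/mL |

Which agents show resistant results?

cefazolin

Cefazolin: 256 μg/mL is ≥ 128 μg/mL ⇒ R
Trimethoprim-sulfamethoxazole 0.25 μg/mL: ≤ 16 μg/mL → susceptible
Levofloxacin 0.5 μg/mL: = 0.5 μg/mL ⇒ I
Imipenem: 0.25 μg/mL is ≤ 1 μg/mL — S
Doxycycline (16 μg/mL) in 8–16 μg/mL → intermediate
Tobramycin (4 μg/mL) ≤ 8 μg/mL ⇒ S
Amikacin (32 μg/mL) = 32 μg/mL — intermediate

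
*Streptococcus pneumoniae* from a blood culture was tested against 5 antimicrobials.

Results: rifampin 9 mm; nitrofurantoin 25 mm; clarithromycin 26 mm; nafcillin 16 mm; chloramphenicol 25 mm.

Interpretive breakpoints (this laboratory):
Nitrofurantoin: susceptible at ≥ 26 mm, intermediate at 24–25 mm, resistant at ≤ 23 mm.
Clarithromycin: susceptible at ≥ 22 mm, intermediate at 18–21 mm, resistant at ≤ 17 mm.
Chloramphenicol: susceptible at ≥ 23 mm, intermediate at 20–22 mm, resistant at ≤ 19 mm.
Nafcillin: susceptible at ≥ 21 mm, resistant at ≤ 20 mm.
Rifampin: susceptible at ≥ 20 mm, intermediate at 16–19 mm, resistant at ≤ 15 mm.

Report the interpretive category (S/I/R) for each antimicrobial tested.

R, I, S, R, S

Rifampin (9 mm) ≤ 15 mm → Resistant
Nitrofurantoin: 25 mm is in 24–25 mm — Intermediate
Clarithromycin (26 mm) ≥ 22 mm ⇒ Susceptible
Nafcillin 16 mm: ≤ 20 mm → resistant
Chloramphenicol (25 mm) ≥ 23 mm → Susceptible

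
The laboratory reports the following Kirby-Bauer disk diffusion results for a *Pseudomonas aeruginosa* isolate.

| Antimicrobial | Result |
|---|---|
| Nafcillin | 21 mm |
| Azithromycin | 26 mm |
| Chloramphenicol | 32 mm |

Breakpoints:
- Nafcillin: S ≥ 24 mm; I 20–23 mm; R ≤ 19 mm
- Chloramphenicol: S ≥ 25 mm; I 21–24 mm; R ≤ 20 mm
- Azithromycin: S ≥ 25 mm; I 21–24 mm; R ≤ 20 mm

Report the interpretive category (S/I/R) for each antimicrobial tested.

Nafcillin 21 mm: in 20–23 mm → Intermediate
Azithromycin (26 mm) ≥ 25 mm — S
Chloramphenicol: 32 mm is ≥ 25 mm → Susceptible

I, S, S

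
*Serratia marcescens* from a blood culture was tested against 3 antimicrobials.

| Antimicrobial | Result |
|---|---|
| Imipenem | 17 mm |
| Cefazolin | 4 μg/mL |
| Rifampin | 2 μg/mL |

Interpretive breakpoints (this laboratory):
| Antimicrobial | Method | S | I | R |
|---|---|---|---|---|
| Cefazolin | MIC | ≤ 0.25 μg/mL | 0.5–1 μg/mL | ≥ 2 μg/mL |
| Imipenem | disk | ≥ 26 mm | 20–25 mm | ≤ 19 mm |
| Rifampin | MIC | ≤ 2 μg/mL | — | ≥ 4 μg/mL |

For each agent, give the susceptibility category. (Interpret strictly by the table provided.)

R, R, S

Imipenem (17 mm) ≤ 19 mm → resistant
Cefazolin: 4 μg/mL is ≥ 2 μg/mL → Resistant
Rifampin: 2 μg/mL is ≤ 2 μg/mL ⇒ Susceptible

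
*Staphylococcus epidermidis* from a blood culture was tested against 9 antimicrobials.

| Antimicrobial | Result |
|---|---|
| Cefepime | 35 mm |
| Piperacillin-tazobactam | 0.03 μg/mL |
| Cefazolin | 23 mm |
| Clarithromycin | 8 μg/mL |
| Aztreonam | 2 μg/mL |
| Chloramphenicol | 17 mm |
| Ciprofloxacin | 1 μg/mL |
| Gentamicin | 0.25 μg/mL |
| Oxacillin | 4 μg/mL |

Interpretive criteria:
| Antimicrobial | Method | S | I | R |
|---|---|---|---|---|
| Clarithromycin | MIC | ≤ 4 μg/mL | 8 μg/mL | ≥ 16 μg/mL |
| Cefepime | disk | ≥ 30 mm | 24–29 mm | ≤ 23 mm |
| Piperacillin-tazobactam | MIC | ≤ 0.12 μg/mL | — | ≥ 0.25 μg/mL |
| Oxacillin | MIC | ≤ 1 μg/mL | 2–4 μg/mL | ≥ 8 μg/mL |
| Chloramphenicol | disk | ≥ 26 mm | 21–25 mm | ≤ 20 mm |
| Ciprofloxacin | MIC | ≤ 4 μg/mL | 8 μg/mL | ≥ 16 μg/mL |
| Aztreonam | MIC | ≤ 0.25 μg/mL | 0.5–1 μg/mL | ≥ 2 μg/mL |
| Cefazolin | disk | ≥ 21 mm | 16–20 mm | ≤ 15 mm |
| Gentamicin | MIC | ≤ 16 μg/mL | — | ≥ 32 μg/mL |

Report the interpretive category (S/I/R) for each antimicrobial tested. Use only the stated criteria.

S, S, S, I, R, R, S, S, I

Cefepime: 35 mm is ≥ 30 mm — susceptible
Piperacillin-tazobactam: 0.03 μg/mL is ≤ 0.12 μg/mL — S
Cefazolin 23 mm: ≥ 21 mm ⇒ S
Clarithromycin: 8 μg/mL is = 8 μg/mL → Intermediate
Aztreonam 2 μg/mL: ≥ 2 μg/mL ⇒ R
Chloramphenicol 17 mm: ≤ 20 mm → R
Ciprofloxacin 1 μg/mL: ≤ 4 μg/mL → S
Gentamicin (0.25 μg/mL) ≤ 16 μg/mL ⇒ susceptible
Oxacillin: 4 μg/mL is in 2–4 μg/mL ⇒ I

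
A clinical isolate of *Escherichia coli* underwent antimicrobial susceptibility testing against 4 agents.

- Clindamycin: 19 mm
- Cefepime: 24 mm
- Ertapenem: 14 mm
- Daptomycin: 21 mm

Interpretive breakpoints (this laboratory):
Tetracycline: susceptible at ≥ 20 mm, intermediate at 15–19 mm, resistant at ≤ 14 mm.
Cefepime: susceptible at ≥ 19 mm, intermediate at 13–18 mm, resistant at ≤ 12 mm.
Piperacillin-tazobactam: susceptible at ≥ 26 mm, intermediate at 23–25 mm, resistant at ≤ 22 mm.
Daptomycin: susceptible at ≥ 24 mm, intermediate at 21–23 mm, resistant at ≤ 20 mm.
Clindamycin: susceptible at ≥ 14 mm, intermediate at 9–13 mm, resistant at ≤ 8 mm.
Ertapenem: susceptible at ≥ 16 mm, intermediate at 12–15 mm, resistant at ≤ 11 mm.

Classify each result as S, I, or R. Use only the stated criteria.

Clindamycin 19 mm: ≥ 14 mm ⇒ Susceptible
Cefepime (24 mm) ≥ 19 mm — susceptible
Ertapenem 14 mm: in 12–15 mm — intermediate
Daptomycin: 21 mm is in 21–23 mm — I

S, S, I, I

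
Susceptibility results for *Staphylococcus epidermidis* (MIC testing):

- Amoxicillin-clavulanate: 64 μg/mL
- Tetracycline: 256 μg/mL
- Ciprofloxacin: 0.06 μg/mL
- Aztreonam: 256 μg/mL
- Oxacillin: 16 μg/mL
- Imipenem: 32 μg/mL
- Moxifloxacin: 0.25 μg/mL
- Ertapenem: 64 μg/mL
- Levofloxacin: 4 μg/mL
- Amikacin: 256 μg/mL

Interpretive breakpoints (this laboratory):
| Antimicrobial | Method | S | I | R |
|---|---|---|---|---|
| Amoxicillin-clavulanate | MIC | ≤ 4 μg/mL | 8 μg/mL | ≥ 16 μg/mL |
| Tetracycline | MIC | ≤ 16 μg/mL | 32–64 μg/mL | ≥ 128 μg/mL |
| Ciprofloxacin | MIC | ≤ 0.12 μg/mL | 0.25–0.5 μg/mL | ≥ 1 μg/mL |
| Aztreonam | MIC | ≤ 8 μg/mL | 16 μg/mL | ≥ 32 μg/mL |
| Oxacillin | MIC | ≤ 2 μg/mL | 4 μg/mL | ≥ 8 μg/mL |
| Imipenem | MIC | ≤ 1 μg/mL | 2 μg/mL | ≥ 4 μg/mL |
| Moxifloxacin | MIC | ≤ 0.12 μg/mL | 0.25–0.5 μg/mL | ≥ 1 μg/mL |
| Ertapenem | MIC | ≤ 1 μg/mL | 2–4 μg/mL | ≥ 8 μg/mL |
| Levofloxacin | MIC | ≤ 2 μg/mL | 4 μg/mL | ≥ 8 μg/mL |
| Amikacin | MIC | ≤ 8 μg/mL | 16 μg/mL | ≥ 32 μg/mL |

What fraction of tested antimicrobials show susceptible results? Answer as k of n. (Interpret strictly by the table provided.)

Amoxicillin-clavulanate (64 μg/mL) ≥ 16 μg/mL ⇒ R
Tetracycline (256 μg/mL) ≥ 128 μg/mL ⇒ resistant
Ciprofloxacin (0.06 μg/mL) ≤ 0.12 μg/mL → susceptible
Aztreonam 256 μg/mL: ≥ 32 μg/mL ⇒ R
Oxacillin (16 μg/mL) ≥ 8 μg/mL — R
Imipenem: 32 μg/mL is ≥ 4 μg/mL ⇒ Resistant
Moxifloxacin 0.25 μg/mL: in 0.25–0.5 μg/mL ⇒ Intermediate
Ertapenem (64 μg/mL) ≥ 8 μg/mL ⇒ Resistant
Levofloxacin 4 μg/mL: = 4 μg/mL — Intermediate
Amikacin (256 μg/mL) ≥ 32 μg/mL — R
Susceptible: 1/10

1 of 10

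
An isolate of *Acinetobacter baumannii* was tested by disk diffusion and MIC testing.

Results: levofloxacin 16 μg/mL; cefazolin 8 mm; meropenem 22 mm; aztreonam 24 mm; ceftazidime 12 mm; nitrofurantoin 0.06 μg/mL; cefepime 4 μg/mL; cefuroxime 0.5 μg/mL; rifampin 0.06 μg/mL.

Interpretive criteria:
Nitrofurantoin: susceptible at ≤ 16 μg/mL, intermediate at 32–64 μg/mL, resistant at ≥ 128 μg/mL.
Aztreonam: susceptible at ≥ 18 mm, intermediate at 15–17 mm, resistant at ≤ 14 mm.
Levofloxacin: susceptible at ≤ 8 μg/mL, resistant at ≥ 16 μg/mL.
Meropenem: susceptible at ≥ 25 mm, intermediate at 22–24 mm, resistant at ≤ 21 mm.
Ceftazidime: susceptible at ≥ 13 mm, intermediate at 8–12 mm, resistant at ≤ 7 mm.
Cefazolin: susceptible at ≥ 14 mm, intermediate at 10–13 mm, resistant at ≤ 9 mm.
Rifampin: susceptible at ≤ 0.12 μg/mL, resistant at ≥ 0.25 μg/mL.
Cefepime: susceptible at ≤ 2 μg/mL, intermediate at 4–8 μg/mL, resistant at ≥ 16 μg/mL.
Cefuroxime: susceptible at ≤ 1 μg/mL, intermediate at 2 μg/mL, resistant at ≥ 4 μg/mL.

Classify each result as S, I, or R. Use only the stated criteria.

R, R, I, S, I, S, I, S, S

Levofloxacin 16 μg/mL: ≥ 16 μg/mL → R
Cefazolin: 8 mm is ≤ 9 mm ⇒ R
Meropenem (22 mm) in 22–24 mm ⇒ intermediate
Aztreonam: 24 mm is ≥ 18 mm → S
Ceftazidime 12 mm: in 8–12 mm — intermediate
Nitrofurantoin (0.06 μg/mL) ≤ 16 μg/mL ⇒ Susceptible
Cefepime: 4 μg/mL is in 4–8 μg/mL ⇒ intermediate
Cefuroxime: 0.5 μg/mL is ≤ 1 μg/mL → Susceptible
Rifampin: 0.06 μg/mL is ≤ 0.12 μg/mL — Susceptible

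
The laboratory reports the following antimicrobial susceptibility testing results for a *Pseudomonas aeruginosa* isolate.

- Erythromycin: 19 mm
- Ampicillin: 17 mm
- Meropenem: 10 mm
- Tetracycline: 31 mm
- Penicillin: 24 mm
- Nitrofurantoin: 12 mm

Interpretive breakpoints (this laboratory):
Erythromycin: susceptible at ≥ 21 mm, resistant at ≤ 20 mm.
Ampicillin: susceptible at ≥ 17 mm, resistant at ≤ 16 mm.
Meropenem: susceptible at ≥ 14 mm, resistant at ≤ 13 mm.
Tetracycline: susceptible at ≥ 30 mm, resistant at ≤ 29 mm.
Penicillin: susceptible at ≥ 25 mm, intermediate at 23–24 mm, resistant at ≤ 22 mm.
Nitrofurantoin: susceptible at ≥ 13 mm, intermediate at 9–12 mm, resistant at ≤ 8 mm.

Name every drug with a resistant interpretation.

Erythromycin 19 mm: ≤ 20 mm — resistant
Ampicillin: 17 mm is ≥ 17 mm → Susceptible
Meropenem 10 mm: ≤ 13 mm → Resistant
Tetracycline (31 mm) ≥ 30 mm → susceptible
Penicillin 24 mm: in 23–24 mm → I
Nitrofurantoin: 12 mm is in 9–12 mm — Intermediate

erythromycin, meropenem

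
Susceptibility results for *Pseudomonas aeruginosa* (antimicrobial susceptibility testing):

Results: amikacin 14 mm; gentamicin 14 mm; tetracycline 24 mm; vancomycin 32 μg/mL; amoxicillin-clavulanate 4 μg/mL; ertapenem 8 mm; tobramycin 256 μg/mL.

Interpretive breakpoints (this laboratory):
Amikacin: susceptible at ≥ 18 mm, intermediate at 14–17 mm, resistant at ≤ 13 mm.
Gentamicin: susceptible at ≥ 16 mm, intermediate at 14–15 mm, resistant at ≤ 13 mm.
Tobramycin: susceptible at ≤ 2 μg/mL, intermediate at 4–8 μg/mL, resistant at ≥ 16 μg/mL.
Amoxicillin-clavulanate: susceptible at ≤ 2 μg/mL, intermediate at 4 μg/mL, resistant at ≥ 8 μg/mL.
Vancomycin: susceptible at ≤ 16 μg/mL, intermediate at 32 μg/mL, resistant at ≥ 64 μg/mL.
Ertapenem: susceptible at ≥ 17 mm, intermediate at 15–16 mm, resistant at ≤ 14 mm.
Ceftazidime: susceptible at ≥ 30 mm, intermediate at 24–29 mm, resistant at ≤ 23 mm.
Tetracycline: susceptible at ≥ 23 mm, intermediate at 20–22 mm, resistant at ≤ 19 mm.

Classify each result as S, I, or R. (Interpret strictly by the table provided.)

Amikacin 14 mm: in 14–17 mm ⇒ intermediate
Gentamicin 14 mm: in 14–15 mm — I
Tetracycline: 24 mm is ≥ 23 mm — susceptible
Vancomycin: 32 μg/mL is = 32 μg/mL → Intermediate
Amoxicillin-clavulanate: 4 μg/mL is = 4 μg/mL — I
Ertapenem: 8 mm is ≤ 14 mm — Resistant
Tobramycin (256 μg/mL) ≥ 16 μg/mL → Resistant

I, I, S, I, I, R, R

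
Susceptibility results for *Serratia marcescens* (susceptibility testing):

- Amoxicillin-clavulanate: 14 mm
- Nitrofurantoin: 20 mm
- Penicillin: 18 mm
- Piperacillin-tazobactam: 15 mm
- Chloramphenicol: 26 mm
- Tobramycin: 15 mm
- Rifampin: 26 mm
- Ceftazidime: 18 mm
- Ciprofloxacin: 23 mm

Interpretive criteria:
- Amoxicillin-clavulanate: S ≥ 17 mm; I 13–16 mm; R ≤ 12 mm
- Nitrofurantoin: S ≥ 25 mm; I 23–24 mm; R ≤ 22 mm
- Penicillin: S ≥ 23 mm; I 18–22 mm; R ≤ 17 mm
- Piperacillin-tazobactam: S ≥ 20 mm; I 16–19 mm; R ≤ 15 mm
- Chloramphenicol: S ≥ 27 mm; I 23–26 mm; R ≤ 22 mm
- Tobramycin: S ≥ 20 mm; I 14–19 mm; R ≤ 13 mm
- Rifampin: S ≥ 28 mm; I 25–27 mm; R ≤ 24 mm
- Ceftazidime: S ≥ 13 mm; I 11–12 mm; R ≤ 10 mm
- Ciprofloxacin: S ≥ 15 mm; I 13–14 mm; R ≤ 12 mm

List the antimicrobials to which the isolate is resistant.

nitrofurantoin, piperacillin-tazobactam

Amoxicillin-clavulanate: 14 mm is in 13–16 mm ⇒ I
Nitrofurantoin: 20 mm is ≤ 22 mm → R
Penicillin 18 mm: in 18–22 mm — intermediate
Piperacillin-tazobactam: 15 mm is ≤ 15 mm → resistant
Chloramphenicol: 26 mm is in 23–26 mm → Intermediate
Tobramycin: 15 mm is in 14–19 mm — intermediate
Rifampin: 26 mm is in 25–27 mm ⇒ Intermediate
Ceftazidime (18 mm) ≥ 13 mm ⇒ S
Ciprofloxacin (23 mm) ≥ 15 mm — S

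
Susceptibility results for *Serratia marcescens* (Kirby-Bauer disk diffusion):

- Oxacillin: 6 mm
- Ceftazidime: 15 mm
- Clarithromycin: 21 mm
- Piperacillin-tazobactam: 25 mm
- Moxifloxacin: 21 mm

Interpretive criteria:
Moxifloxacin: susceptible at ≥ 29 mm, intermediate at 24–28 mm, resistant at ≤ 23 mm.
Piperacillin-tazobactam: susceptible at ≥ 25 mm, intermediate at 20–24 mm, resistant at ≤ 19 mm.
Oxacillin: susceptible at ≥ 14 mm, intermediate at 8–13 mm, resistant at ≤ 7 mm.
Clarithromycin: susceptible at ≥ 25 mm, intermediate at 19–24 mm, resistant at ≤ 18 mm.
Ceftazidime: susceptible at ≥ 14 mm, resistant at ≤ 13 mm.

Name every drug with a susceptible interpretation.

Oxacillin (6 mm) ≤ 7 mm — R
Ceftazidime: 15 mm is ≥ 14 mm → susceptible
Clarithromycin: 21 mm is in 19–24 mm — Intermediate
Piperacillin-tazobactam 25 mm: ≥ 25 mm → S
Moxifloxacin 21 mm: ≤ 23 mm ⇒ Resistant

ceftazidime, piperacillin-tazobactam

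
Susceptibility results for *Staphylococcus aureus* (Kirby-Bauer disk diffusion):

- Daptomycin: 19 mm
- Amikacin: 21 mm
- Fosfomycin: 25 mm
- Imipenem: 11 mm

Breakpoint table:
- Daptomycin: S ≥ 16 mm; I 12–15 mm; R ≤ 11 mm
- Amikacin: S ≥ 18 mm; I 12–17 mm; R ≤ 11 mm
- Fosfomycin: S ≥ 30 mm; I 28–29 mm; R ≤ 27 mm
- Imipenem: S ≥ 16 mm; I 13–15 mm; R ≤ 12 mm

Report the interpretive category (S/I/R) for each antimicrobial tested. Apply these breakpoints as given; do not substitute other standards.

S, S, R, R

Daptomycin 19 mm: ≥ 16 mm ⇒ S
Amikacin 21 mm: ≥ 18 mm ⇒ Susceptible
Fosfomycin: 25 mm is ≤ 27 mm — Resistant
Imipenem (11 mm) ≤ 12 mm → resistant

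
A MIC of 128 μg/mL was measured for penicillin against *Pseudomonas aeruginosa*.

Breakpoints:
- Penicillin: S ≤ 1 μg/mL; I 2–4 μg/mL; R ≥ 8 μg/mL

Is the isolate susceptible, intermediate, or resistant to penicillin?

Resistant

Penicillin (128 μg/mL) ≥ 8 μg/mL — resistant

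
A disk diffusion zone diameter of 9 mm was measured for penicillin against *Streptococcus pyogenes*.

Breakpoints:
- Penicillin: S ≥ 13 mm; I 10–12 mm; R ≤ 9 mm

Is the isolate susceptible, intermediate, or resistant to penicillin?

Penicillin 9 mm: ≤ 9 mm → resistant

Resistant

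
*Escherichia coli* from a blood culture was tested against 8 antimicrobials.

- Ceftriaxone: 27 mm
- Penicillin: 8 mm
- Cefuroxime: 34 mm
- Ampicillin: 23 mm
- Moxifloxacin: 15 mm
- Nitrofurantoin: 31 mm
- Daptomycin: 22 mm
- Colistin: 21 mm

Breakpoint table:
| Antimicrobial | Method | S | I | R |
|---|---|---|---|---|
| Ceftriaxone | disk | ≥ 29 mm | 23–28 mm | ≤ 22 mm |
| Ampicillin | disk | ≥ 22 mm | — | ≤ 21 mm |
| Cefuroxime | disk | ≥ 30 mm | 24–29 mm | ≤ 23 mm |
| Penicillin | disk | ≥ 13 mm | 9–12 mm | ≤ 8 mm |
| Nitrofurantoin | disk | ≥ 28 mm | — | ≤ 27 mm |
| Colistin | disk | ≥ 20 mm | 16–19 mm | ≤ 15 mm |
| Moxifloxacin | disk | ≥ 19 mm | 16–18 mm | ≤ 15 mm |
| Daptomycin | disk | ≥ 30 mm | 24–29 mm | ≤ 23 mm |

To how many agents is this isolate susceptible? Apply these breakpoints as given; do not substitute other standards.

Ceftriaxone: 27 mm is in 23–28 mm — intermediate
Penicillin: 8 mm is ≤ 8 mm ⇒ R
Cefuroxime: 34 mm is ≥ 30 mm → S
Ampicillin: 23 mm is ≥ 22 mm → S
Moxifloxacin 15 mm: ≤ 15 mm → R
Nitrofurantoin: 31 mm is ≥ 28 mm ⇒ Susceptible
Daptomycin: 22 mm is ≤ 23 mm — Resistant
Colistin: 21 mm is ≥ 20 mm → S
Susceptible: 4

4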